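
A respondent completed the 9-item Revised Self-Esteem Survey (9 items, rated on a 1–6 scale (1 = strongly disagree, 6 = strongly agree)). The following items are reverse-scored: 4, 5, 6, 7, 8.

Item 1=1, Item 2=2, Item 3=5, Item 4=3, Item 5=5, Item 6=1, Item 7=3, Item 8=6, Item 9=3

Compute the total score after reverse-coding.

Apply reverse scoring (reverse-coded value = 7 − response):
  item 4: 7 − 3 = 4
  item 5: 7 − 5 = 2
  item 6: 7 − 1 = 6
  item 7: 7 − 3 = 4
  item 8: 7 − 6 = 1
After reverse-coding: 1, 2, 5, 4, 2, 6, 4, 1, 3
Total = 1 + 2 + 5 + 4 + 2 + 6 + 4 + 1 + 3 = 28

28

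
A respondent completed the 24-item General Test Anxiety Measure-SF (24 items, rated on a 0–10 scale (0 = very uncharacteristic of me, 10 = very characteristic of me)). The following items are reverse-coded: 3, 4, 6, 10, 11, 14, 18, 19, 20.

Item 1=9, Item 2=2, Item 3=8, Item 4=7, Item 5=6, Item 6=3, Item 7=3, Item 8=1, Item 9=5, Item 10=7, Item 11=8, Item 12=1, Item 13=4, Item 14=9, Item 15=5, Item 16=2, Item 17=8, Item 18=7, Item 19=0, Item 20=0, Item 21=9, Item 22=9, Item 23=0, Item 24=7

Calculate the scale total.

Reversing items 3, 4, 6, 10, 11, 14, 18, 19 and 20 with 10 − raw:
Total = 9 + 2 + (10−8) + (10−7) + 6 + (10−3) + 3 + 1 + 5 + (10−7) + (10−8) + 1 + 4 + (10−9) + 5 + 2 + 8 + (10−7) + (10−0) + (10−0) + 9 + 9 + 0 + 7
      = 9 + 2 + 2 + 3 + 6 + 7 + 3 + 1 + 5 + 3 + 2 + 1 + 4 + 1 + 5 + 2 + 8 + 3 + 10 + 10 + 9 + 9 + 0 + 7 = 112

112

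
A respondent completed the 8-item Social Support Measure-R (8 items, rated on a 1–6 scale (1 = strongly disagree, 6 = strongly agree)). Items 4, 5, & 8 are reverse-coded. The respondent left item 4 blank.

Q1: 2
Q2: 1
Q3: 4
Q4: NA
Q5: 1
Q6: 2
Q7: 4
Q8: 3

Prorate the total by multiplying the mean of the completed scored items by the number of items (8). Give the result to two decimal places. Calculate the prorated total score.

Reverse-coded (on a 1–6 scale, reversed = 7 − raw):
  item 5: 7 − 1 = 6
  item 8: 7 − 3 = 4
Completed scored items (7 of 8): 2, 1, 4, 6, 2, 4, 4; sum = 23.
Person mean = 23 / 7 ≈ 3.2857
Prorated total = (23 / 7) × 8 = 26.29 (to 2 dp)

26.29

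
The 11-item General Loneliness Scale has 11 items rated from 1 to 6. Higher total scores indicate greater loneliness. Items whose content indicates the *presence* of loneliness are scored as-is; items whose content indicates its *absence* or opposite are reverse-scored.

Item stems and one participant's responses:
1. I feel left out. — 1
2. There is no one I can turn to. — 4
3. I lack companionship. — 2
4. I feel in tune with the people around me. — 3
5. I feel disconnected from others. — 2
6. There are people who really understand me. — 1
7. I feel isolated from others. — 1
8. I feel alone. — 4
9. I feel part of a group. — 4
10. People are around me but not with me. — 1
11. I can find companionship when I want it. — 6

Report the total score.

Items 4, 6, 9, 11 describe the absence/opposite of loneliness → reverse-score.
reversed = (1+6) − raw = 7 − raw.
  item 1: 1
  item 2: 4
  item 3: 2
  item 4: 7 − 3 = 4
  item 5: 2
  item 6: 7 − 1 = 6
  item 7: 1
  item 8: 4
  item 9: 7 − 4 = 3
  item 10: 1
  item 11: 7 − 6 = 1
Total = 1 + 4 + 2 + 4 + 2 + 6 + 1 + 4 + 3 + 1 + 1 = 29

29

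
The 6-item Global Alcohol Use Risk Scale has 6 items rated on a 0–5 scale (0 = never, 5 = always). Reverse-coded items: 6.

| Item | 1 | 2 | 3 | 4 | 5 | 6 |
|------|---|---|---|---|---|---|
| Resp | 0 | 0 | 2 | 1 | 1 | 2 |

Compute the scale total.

7

Reverse-coded items (reverse-coded value = 5 − response):
  item 6: 5 − 2 = 3
Scored items: 0, 0, 2, 1, 1, 3
Total = 0 + 0 + 2 + 1 + 1 + 3 = 7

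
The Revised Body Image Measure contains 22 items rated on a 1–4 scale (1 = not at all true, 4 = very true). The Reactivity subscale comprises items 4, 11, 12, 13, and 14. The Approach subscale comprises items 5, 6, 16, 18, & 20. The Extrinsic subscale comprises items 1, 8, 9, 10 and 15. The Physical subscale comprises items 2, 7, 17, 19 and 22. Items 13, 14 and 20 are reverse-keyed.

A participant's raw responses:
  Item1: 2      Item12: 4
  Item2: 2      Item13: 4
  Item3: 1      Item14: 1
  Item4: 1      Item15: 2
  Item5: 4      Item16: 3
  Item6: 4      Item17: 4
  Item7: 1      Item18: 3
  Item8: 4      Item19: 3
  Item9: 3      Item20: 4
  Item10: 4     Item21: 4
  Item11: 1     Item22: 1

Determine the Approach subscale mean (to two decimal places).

3.00

Approach items: 5, 6, 16, 18, 20.
Of these, item 20 is reverse-keyed; reverse-coded value = 5 − response.
  item 5: 4
  item 6: 4
  item 16: 3
  item 18: 3
  item 20: 5 − 4 = 1
Sum = 4 + 4 + 3 + 3 + 1 = 15
Mean = 15 / 5 = 3.00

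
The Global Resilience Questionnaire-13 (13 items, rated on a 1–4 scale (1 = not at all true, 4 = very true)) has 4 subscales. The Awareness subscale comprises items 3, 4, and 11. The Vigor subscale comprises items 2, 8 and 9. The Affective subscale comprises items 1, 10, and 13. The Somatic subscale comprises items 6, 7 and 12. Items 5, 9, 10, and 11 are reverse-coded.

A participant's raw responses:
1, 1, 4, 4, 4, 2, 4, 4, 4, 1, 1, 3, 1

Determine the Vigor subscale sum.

Vigor items: 2, 8, 9.
Of these, item 9 is reverse-coded; reverse-coded value = 5 − response.
  item 2: 1
  item 8: 4
  item 9: 5 − 4 = 1
Sum = 1 + 4 + 1 = 6

6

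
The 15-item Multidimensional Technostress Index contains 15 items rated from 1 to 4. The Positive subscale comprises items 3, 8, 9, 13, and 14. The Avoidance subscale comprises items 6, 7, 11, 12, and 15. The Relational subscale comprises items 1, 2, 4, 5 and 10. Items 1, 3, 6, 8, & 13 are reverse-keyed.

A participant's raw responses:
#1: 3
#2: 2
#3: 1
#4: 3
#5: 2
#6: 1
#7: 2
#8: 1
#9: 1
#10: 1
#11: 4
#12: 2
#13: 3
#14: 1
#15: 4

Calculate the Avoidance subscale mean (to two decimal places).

3.20

Avoidance items: 6, 7, 11, 12, 15.
Of these, item 6 is reverse-keyed; reversed = (1+4) − raw = 5 − raw.
  item 6: 5 − 1 = 4
  item 7: 2
  item 11: 4
  item 12: 2
  item 15: 4
Sum = 4 + 2 + 4 + 2 + 4 = 16
Mean = 16 / 5 = 3.20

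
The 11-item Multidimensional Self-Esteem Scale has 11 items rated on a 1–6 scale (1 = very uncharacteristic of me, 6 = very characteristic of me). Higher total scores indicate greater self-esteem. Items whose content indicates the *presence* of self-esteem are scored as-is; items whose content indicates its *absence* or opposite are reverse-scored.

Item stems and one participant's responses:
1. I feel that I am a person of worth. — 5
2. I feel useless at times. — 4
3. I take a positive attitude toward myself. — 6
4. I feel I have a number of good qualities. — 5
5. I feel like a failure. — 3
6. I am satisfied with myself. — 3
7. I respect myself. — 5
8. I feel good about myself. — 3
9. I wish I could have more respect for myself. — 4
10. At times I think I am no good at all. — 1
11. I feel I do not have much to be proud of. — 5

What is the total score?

Items 2, 5, 9, 10, 11 describe the absence/opposite of self-esteem → reverse-score.
reverse-coded value = 7 − response.
  item 1: 5
  item 2: 7 − 4 = 3
  item 3: 6
  item 4: 5
  item 5: 7 − 3 = 4
  item 6: 3
  item 7: 5
  item 8: 3
  item 9: 7 − 4 = 3
  item 10: 7 − 1 = 6
  item 11: 7 − 5 = 2
Total = 5 + 3 + 6 + 5 + 4 + 3 + 5 + 3 + 3 + 6 + 2 = 45

45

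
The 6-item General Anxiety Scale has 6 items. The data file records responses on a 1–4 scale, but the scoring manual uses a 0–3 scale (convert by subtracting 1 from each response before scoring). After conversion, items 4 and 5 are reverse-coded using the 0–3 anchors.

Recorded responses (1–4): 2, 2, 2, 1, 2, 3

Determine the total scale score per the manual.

Convert to 0–3: 1, 1, 1, 0, 1, 2
Reverse-coded (reverse-coded value = 3 − response):
  item 4: 3 − 0 = 3
  item 5: 3 − 1 = 2
Scored: 1, 1, 1, 3, 2, 2
Total = 10

10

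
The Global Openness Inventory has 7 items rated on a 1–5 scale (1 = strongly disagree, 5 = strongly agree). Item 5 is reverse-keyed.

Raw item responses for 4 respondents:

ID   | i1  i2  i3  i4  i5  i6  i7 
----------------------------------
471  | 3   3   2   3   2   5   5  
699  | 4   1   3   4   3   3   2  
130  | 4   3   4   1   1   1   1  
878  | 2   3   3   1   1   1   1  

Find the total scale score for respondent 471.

25

Respondent 471 raw: 3, 3, 2, 3, 2, 5, 5.
Reverse-coded (on a 1–5 scale, reversed = 6 − raw):
  item 1: 3
  item 2: 3
  item 3: 2
  item 4: 3
  item 5: 6 − 2 = 4
  item 6: 5
  item 7: 5
Sum = 3 + 3 + 2 + 3 + 4 + 5 + 5 = 25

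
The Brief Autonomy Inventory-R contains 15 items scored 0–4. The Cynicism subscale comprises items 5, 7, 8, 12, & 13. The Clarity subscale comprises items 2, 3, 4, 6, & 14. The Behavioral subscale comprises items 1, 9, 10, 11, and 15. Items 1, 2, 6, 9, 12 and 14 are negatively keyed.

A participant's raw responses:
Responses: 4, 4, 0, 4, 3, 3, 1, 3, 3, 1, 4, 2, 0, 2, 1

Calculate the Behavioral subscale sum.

Behavioral items: 1, 9, 10, 11, 15.
Of these, items 1 and 9 are negatively keyed; reverse-coded value = 4 − response.
  item 1: 4 − 4 = 0
  item 9: 4 − 3 = 1
  item 10: 1
  item 11: 4
  item 15: 1
Sum = 0 + 1 + 1 + 4 + 1 = 7

7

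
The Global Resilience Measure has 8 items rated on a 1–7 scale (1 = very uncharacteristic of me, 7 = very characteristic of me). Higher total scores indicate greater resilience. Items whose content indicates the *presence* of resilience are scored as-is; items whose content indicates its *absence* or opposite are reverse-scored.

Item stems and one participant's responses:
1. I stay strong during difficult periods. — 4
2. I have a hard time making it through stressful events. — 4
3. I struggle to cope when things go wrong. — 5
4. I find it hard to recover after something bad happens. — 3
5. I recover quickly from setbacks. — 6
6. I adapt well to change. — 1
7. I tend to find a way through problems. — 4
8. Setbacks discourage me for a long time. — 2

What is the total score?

Items 2, 3, 4, 8 describe the absence/opposite of resilience → reverse-score.
reversed = (1+7) − raw = 8 − raw.
  item 1: 4
  item 2: 8 − 4 = 4
  item 3: 8 − 5 = 3
  item 4: 8 − 3 = 5
  item 5: 6
  item 6: 1
  item 7: 4
  item 8: 8 − 2 = 6
Total = 4 + 4 + 3 + 5 + 6 + 1 + 4 + 6 = 33

33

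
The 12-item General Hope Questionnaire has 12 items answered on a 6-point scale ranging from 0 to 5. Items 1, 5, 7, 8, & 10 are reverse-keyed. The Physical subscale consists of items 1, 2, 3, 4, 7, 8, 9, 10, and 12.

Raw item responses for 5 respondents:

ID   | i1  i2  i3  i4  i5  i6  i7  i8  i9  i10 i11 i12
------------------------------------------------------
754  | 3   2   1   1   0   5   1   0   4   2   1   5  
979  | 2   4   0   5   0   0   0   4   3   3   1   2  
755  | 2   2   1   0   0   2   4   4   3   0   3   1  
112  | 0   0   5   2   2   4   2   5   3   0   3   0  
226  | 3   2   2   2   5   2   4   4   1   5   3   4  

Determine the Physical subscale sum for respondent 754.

27

Respondent 754 raw: 3, 2, 1, 1, 0, 5, 1, 0, 4, 2, 1, 5.
Physical items: 1, 2, 3, 4, 7, 8, 9, 10, 12.
Reverse-coded (reverse-coded value = 5 − response):
  item 1: 5 − 3 = 2
  item 2: 2
  item 3: 1
  item 4: 1
  item 7: 5 − 1 = 4
  item 8: 5 − 0 = 5
  item 9: 4
  item 10: 5 − 2 = 3
  item 12: 5
Sum = 2 + 2 + 1 + 1 + 4 + 5 + 4 + 3 + 5 = 27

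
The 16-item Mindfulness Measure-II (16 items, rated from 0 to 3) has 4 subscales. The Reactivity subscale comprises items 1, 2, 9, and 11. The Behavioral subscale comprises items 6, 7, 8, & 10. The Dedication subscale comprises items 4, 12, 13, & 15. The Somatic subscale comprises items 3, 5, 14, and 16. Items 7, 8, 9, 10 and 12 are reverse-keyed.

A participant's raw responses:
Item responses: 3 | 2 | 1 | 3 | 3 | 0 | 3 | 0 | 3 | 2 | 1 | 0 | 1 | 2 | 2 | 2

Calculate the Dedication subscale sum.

Dedication items: 4, 12, 13, 15.
Of these, item 12 is reverse-keyed; reverse-coded value = 3 − response.
  item 4: 3
  item 12: 3 − 0 = 3
  item 13: 1
  item 15: 2
Sum = 3 + 3 + 1 + 2 = 9

9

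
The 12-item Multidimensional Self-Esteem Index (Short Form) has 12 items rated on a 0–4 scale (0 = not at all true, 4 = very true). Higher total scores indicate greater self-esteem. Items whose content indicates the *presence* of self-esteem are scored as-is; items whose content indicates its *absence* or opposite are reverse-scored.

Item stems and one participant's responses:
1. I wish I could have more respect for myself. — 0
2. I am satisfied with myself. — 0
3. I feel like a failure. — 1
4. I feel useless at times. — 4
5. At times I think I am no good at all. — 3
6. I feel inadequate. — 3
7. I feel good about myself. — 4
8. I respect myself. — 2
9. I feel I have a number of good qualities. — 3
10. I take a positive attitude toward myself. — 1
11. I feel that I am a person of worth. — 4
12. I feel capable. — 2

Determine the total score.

25

Items 1, 3, 4, 5, 6 describe the absence/opposite of self-esteem → reverse-score.
reversed = (0+4) − raw = 4 − raw.
  item 1: 4 − 0 = 4
  item 2: 0
  item 3: 4 − 1 = 3
  item 4: 4 − 4 = 0
  item 5: 4 − 3 = 1
  item 6: 4 − 3 = 1
  item 7: 4
  item 8: 2
  item 9: 3
  item 10: 1
  item 11: 4
  item 12: 2
Total = 4 + 0 + 3 + 0 + 1 + 1 + 4 + 2 + 3 + 1 + 4 + 2 = 25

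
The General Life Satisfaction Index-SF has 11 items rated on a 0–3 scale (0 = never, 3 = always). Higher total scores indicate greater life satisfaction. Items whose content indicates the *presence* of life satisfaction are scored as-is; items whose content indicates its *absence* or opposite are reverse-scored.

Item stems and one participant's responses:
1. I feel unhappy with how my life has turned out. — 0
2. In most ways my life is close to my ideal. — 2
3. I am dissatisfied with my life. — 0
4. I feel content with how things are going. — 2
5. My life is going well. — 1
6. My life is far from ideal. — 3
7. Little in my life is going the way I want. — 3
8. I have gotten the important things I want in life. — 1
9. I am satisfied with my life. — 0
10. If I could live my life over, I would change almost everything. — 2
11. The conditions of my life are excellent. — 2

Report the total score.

Items 1, 3, 6, 7, 10 describe the absence/opposite of life satisfaction → reverse-score.
on a 0–3 scale, reversed = 3 − raw.
  item 1: 3 − 0 = 3
  item 2: 2
  item 3: 3 − 0 = 3
  item 4: 2
  item 5: 1
  item 6: 3 − 3 = 0
  item 7: 3 − 3 = 0
  item 8: 1
  item 9: 0
  item 10: 3 − 2 = 1
  item 11: 2
Total = 3 + 2 + 3 + 2 + 1 + 0 + 0 + 1 + 0 + 1 + 2 = 15

15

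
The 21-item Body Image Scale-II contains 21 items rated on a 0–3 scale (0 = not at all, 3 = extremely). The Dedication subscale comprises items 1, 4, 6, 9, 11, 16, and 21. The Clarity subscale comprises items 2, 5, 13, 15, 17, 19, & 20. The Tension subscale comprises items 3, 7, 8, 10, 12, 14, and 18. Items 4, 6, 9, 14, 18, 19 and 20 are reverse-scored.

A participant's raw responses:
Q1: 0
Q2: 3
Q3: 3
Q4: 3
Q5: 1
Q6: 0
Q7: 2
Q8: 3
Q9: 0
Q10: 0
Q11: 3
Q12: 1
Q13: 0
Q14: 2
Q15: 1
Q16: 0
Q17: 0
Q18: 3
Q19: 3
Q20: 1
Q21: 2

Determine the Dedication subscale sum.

11

Dedication items: 1, 4, 6, 9, 11, 16, 21.
Of these, items 4, 6, & 9 are reverse-scored; reverse-coded value = 3 − response.
  item 1: 0
  item 4: 3 − 3 = 0
  item 6: 3 − 0 = 3
  item 9: 3 − 0 = 3
  item 11: 3
  item 16: 0
  item 21: 2
Sum = 0 + 0 + 3 + 3 + 3 + 0 + 2 = 11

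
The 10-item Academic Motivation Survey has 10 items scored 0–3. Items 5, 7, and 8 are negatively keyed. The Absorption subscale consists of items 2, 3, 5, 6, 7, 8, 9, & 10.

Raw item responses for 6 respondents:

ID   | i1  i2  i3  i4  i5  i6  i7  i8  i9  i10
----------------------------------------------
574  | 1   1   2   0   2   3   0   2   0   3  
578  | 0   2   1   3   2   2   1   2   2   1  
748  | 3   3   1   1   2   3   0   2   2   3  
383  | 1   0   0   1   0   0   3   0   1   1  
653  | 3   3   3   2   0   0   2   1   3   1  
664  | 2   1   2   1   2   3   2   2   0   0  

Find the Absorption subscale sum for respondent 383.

Respondent 383 raw: 1, 0, 0, 1, 0, 0, 3, 0, 1, 1.
Absorption items: 2, 3, 5, 6, 7, 8, 9, 10.
Reverse-coded (reverse-coded value = 3 − response):
  item 2: 0
  item 3: 0
  item 5: 3 − 0 = 3
  item 6: 0
  item 7: 3 − 3 = 0
  item 8: 3 − 0 = 3
  item 9: 1
  item 10: 1
Sum = 0 + 0 + 3 + 0 + 0 + 3 + 1 + 1 = 8

8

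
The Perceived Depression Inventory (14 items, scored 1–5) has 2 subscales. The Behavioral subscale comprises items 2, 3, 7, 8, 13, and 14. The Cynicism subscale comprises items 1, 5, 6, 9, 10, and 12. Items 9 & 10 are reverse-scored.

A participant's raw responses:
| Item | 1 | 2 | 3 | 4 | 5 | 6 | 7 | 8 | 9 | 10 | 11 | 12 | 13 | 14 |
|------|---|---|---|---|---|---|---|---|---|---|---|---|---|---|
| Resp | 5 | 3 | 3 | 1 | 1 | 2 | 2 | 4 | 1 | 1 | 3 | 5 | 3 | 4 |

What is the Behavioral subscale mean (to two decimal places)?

3.17

Behavioral items: 2, 3, 7, 8, 13, 14.
  item 2: 3
  item 3: 3
  item 7: 2
  item 8: 4
  item 13: 3
  item 14: 4
Sum = 3 + 3 + 2 + 4 + 3 + 4 = 19
Mean = 19 / 6 = 3.17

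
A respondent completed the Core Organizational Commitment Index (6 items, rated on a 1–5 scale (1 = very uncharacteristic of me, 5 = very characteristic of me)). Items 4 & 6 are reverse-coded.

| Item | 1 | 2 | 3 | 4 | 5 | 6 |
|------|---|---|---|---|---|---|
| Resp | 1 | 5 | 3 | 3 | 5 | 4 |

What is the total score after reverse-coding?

Reverse-coded items use 6 − raw:
  item 4: 6 − 3 = 3
  item 6: 6 − 4 = 2
Scored responses: 1, 5, 3, 3, 5, 2
Total = 1 + 5 + 3 + 3 + 5 + 2 = 19

19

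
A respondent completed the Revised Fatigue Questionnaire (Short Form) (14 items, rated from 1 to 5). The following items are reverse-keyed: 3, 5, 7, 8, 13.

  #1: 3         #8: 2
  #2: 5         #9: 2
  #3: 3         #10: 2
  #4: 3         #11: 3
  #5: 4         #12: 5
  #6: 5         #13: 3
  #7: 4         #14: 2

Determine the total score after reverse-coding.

44

Reversing items 3, 5, 7, 8 and 13 with 6 − raw:
Total = 3 + 5 + (6−3) + 3 + (6−4) + 5 + (6−4) + (6−2) + 2 + 2 + 3 + 5 + (6−3) + 2
      = 3 + 5 + 3 + 3 + 2 + 5 + 2 + 4 + 2 + 2 + 3 + 5 + 3 + 2 = 44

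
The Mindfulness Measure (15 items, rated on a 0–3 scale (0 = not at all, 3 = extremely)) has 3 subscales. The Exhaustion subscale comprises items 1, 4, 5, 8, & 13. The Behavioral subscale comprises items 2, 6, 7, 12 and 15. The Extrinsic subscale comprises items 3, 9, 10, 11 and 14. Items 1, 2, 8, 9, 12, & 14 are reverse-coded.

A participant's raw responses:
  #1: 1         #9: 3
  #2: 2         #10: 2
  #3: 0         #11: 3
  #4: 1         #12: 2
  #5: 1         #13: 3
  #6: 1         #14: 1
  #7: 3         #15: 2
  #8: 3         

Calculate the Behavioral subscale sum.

8

Behavioral items: 2, 6, 7, 12, 15.
Of these, items 2 and 12 are reverse-coded; reversed = (0+3) − raw = 3 − raw.
  item 2: 3 − 2 = 1
  item 6: 1
  item 7: 3
  item 12: 3 − 2 = 1
  item 15: 2
Sum = 1 + 1 + 3 + 1 + 2 = 8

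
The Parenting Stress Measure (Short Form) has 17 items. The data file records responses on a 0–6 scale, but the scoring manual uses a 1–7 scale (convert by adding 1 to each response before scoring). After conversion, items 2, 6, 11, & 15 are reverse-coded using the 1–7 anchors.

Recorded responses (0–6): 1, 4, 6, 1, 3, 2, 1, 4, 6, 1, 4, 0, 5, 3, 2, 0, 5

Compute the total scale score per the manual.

65

Convert to 1–7: 2, 5, 7, 2, 4, 3, 2, 5, 7, 2, 5, 1, 6, 4, 3, 1, 6
Reverse-coded (reversed = (1+7) − raw = 8 − raw):
  item 2: 8 − 5 = 3
  item 6: 8 − 3 = 5
  item 11: 8 − 5 = 3
  item 15: 8 − 3 = 5
Scored: 2, 3, 7, 2, 4, 5, 2, 5, 7, 2, 3, 1, 6, 4, 5, 1, 6
Total = 65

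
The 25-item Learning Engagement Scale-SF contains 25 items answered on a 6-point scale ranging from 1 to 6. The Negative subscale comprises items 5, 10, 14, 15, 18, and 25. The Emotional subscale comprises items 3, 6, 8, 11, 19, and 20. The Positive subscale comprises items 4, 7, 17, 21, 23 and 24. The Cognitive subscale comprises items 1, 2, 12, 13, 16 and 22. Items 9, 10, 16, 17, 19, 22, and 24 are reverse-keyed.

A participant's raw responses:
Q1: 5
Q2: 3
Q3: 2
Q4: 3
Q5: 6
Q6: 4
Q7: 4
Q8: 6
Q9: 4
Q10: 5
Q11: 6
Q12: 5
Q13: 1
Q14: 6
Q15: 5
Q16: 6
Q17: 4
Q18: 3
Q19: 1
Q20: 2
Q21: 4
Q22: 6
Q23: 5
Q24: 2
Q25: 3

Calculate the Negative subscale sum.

25

Negative items: 5, 10, 14, 15, 18, 25.
Of these, item 10 is reverse-keyed; on a 1–6 scale, reversed = 7 − raw.
  item 5: 6
  item 10: 7 − 5 = 2
  item 14: 6
  item 15: 5
  item 18: 3
  item 25: 3
Sum = 6 + 2 + 6 + 5 + 3 + 3 = 25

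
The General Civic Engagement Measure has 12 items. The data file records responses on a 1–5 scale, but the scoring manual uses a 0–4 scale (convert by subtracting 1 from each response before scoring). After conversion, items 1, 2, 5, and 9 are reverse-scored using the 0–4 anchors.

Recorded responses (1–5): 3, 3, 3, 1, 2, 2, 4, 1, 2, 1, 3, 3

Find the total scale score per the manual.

Convert to 0–4: 2, 2, 2, 0, 1, 1, 3, 0, 1, 0, 2, 2
Reverse-coded (reversed = (0+4) − raw = 4 − raw):
  item 1: 4 − 2 = 2
  item 2: 4 − 2 = 2
  item 5: 4 − 1 = 3
  item 9: 4 − 1 = 3
Scored: 2, 2, 2, 0, 3, 1, 3, 0, 3, 0, 2, 2
Total = 20

20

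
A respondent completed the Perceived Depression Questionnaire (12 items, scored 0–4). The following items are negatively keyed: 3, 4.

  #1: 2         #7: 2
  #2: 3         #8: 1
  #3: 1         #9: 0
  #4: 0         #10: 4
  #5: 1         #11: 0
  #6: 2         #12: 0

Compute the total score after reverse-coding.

22

Negatively keyed items use 4 − raw:
  item 3: 4 − 1 = 3
  item 4: 4 − 0 = 4
Scored items: 2, 3, 3, 4, 1, 2, 2, 1, 0, 4, 0, 0
Total = 2 + 3 + 3 + 4 + 1 + 2 + 2 + 1 + 0 + 4 + 0 + 0 = 22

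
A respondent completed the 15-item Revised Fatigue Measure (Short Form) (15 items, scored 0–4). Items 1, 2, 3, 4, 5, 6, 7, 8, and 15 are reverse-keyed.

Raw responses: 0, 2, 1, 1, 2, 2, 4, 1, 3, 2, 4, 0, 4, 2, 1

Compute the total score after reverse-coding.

37

Reverse-keyed items use 4 − raw:
  item 1: 4 − 0 = 4
  item 2: 4 − 2 = 2
  item 3: 4 − 1 = 3
  item 4: 4 − 1 = 3
  item 5: 4 − 2 = 2
  item 6: 4 − 2 = 2
  item 7: 4 − 4 = 0
  item 8: 4 − 1 = 3
  item 15: 4 − 1 = 3
After reverse-coding: 4, 2, 3, 3, 2, 2, 0, 3, 3, 2, 4, 0, 4, 2, 3
Total = 4 + 2 + 3 + 3 + 2 + 2 + 0 + 3 + 3 + 2 + 4 + 0 + 4 + 2 + 3 = 37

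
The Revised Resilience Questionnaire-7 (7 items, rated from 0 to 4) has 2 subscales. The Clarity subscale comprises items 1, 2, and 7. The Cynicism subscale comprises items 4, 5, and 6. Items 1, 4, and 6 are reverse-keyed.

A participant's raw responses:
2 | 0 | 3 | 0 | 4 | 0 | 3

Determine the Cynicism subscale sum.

12

Cynicism items: 4, 5, 6.
Of these, items 4 and 6 are reverse-keyed; on a 0–4 scale, reversed = 4 − raw.
  item 4: 4 − 0 = 4
  item 5: 4
  item 6: 4 − 0 = 4
Sum = 4 + 4 + 4 = 12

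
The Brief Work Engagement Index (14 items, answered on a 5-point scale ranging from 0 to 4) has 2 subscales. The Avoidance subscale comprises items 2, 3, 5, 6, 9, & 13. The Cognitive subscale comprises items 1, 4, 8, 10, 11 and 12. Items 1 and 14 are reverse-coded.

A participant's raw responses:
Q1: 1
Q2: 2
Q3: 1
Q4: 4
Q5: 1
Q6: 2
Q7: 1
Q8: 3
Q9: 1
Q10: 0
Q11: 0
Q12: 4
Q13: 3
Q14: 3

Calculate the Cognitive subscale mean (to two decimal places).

Cognitive items: 1, 4, 8, 10, 11, 12.
Of these, item 1 is reverse-coded; reverse-coded value = 4 − response.
  item 1: 4 − 1 = 3
  item 4: 4
  item 8: 3
  item 10: 0
  item 11: 0
  item 12: 4
Sum = 3 + 4 + 3 + 0 + 0 + 4 = 14
Mean = 14 / 6 = 2.33

2.33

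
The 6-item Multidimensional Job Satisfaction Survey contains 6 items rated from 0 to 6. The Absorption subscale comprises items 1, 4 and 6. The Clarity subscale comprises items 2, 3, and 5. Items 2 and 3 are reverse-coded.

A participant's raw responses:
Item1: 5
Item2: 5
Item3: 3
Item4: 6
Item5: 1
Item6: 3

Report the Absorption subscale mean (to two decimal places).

Absorption items: 1, 4, 6.
  item 1: 5
  item 4: 6
  item 6: 3
Sum = 5 + 6 + 3 = 14
Mean = 14 / 3 = 4.67

4.67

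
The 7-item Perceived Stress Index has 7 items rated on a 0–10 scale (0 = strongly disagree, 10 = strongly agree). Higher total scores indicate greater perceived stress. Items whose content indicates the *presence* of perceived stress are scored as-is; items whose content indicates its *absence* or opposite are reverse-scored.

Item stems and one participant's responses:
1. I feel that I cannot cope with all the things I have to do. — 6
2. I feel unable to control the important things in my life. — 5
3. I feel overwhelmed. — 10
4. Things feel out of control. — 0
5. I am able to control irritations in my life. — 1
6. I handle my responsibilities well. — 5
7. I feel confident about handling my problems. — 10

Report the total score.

35

Items 5, 6, 7 describe the absence/opposite of perceived stress → reverse-score.
reverse-coded value = 10 − response.
  item 1: 6
  item 2: 5
  item 3: 10
  item 4: 0
  item 5: 10 − 1 = 9
  item 6: 10 − 5 = 5
  item 7: 10 − 10 = 0
Total = 6 + 5 + 10 + 0 + 9 + 5 + 0 = 35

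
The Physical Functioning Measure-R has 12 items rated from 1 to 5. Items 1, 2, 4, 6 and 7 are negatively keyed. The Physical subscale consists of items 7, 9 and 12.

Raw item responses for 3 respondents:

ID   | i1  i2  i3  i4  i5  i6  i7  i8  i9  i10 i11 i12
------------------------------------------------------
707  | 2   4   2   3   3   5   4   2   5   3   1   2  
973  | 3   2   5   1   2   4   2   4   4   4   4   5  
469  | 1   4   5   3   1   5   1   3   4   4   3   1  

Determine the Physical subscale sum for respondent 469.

10

Respondent 469 raw: 1, 4, 5, 3, 1, 5, 1, 3, 4, 4, 3, 1.
Physical items: 7, 9, 12.
Reverse-coded (reverse-coded value = 6 − response):
  item 7: 6 − 1 = 5
  item 9: 4
  item 12: 1
Sum = 5 + 4 + 1 = 10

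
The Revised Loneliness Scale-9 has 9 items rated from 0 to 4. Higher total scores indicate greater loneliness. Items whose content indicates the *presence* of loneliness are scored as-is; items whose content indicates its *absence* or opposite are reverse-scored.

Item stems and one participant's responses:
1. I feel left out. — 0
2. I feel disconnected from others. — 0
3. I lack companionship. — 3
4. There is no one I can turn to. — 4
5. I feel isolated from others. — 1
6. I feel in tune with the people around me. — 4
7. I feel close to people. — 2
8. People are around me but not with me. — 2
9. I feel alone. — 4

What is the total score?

16

Items 6, 7 describe the absence/opposite of loneliness → reverse-score.
reversed = (0+4) − raw = 4 − raw.
  item 1: 0
  item 2: 0
  item 3: 3
  item 4: 4
  item 5: 1
  item 6: 4 − 4 = 0
  item 7: 4 − 2 = 2
  item 8: 2
  item 9: 4
Total = 0 + 0 + 3 + 4 + 1 + 0 + 2 + 2 + 4 = 16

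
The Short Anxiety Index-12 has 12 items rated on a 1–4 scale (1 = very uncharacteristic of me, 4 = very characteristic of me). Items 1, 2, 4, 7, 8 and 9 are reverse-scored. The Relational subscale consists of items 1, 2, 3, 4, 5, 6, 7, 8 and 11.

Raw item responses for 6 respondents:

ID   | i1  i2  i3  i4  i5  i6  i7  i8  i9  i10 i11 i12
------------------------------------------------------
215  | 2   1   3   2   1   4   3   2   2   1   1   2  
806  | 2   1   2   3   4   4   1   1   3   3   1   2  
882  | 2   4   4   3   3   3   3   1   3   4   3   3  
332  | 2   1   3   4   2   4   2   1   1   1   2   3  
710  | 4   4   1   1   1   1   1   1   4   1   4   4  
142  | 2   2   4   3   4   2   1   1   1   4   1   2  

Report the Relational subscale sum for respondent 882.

Respondent 882 raw: 2, 4, 4, 3, 3, 3, 3, 1, 3, 4, 3, 3.
Relational items: 1, 2, 3, 4, 5, 6, 7, 8, 11.
Reverse-coded (reverse-coded value = 5 − response):
  item 1: 5 − 2 = 3
  item 2: 5 − 4 = 1
  item 3: 4
  item 4: 5 − 3 = 2
  item 5: 3
  item 6: 3
  item 7: 5 − 3 = 2
  item 8: 5 − 1 = 4
  item 11: 3
Sum = 3 + 1 + 4 + 2 + 3 + 3 + 2 + 4 + 3 = 25

25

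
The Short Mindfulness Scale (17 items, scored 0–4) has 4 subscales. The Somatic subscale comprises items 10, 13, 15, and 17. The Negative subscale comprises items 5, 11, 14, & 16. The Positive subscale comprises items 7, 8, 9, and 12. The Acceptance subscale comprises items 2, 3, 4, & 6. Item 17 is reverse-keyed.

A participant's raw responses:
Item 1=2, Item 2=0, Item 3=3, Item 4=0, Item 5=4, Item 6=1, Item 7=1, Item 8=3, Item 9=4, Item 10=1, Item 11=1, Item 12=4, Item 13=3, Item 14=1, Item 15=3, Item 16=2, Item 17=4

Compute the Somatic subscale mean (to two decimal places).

1.75

Somatic items: 10, 13, 15, 17.
Of these, item 17 is reverse-keyed; on a 0–4 scale, reversed = 4 − raw.
  item 10: 1
  item 13: 3
  item 15: 3
  item 17: 4 − 4 = 0
Sum = 1 + 3 + 3 + 0 = 7
Mean = 7 / 4 = 1.75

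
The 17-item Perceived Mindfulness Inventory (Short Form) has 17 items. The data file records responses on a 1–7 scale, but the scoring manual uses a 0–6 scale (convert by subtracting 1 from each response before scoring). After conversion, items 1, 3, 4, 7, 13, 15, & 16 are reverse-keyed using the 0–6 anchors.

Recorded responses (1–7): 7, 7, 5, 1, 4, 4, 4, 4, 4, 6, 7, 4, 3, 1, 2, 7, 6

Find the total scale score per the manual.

57

Convert to 0–6: 6, 6, 4, 0, 3, 3, 3, 3, 3, 5, 6, 3, 2, 0, 1, 6, 5
Reverse-coded (reverse-coded value = 6 − response):
  item 1: 6 − 6 = 0
  item 3: 6 − 4 = 2
  item 4: 6 − 0 = 6
  item 7: 6 − 3 = 3
  item 13: 6 − 2 = 4
  item 15: 6 − 1 = 5
  item 16: 6 − 6 = 0
Scored: 0, 6, 2, 6, 3, 3, 3, 3, 3, 5, 6, 3, 4, 0, 5, 0, 5
Total = 57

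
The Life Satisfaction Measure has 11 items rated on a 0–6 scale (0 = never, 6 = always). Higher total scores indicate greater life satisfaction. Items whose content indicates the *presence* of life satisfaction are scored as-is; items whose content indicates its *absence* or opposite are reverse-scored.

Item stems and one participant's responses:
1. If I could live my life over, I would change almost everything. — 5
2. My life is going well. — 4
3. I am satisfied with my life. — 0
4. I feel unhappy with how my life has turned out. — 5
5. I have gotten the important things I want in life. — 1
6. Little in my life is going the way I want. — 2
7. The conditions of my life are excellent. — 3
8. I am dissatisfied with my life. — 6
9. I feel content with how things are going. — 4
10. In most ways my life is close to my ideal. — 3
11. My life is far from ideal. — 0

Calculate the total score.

27

Items 1, 4, 6, 8, 11 describe the absence/opposite of life satisfaction → reverse-score.
on a 0–6 scale, reversed = 6 − raw.
  item 1: 6 − 5 = 1
  item 2: 4
  item 3: 0
  item 4: 6 − 5 = 1
  item 5: 1
  item 6: 6 − 2 = 4
  item 7: 3
  item 8: 6 − 6 = 0
  item 9: 4
  item 10: 3
  item 11: 6 − 0 = 6
Total = 1 + 4 + 0 + 1 + 1 + 4 + 3 + 0 + 4 + 3 + 6 = 27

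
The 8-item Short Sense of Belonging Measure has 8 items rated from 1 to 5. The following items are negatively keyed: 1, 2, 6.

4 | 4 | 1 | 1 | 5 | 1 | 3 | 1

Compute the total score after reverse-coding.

20

Reversing items 1, 2 and 6 with 6 − raw:
Total = (6−4) + (6−4) + 1 + 1 + 5 + (6−1) + 3 + 1
      = 2 + 2 + 1 + 1 + 5 + 5 + 3 + 1 = 20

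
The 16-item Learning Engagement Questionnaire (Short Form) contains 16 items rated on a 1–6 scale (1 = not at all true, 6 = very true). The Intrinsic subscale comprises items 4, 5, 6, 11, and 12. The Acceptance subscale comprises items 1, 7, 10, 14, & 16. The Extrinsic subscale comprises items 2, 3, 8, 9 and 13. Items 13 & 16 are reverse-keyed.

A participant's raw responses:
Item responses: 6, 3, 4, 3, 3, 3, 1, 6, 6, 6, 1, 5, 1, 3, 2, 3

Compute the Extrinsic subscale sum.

25

Extrinsic items: 2, 3, 8, 9, 13.
Of these, item 13 is reverse-keyed; reversed = (1+6) − raw = 7 − raw.
  item 2: 3
  item 3: 4
  item 8: 6
  item 9: 6
  item 13: 7 − 1 = 6
Sum = 3 + 4 + 6 + 6 + 6 = 25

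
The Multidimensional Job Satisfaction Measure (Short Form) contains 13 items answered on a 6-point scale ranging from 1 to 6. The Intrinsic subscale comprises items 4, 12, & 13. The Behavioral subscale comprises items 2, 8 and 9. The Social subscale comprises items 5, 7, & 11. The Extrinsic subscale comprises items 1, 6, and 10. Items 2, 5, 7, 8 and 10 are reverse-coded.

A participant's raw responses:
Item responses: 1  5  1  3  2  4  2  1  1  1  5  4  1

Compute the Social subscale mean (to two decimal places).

Social items: 5, 7, 11.
Of these, items 5 and 7 are reverse-coded; reverse-coded value = 7 − response.
  item 5: 7 − 2 = 5
  item 7: 7 − 2 = 5
  item 11: 5
Sum = 5 + 5 + 5 = 15
Mean = 15 / 3 = 5.00

5.00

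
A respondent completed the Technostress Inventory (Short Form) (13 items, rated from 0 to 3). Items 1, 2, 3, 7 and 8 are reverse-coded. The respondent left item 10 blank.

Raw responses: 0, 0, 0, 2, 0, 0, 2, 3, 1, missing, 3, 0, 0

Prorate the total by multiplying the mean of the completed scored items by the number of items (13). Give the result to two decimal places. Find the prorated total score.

Reverse-coded (on a 0–3 scale, reversed = 3 − raw):
  item 1: 3 − 0 = 3
  item 2: 3 − 0 = 3
  item 3: 3 − 0 = 3
  item 7: 3 − 2 = 1
  item 8: 3 − 3 = 0
Completed scored items (12 of 13): 3, 3, 3, 2, 0, 0, 1, 0, 1, 3, 0, 0; sum = 16.
Person mean = 16 / 12 ≈ 1.3333
Prorated total = (16 / 12) × 13 = 17.33 (to 2 dp)

17.33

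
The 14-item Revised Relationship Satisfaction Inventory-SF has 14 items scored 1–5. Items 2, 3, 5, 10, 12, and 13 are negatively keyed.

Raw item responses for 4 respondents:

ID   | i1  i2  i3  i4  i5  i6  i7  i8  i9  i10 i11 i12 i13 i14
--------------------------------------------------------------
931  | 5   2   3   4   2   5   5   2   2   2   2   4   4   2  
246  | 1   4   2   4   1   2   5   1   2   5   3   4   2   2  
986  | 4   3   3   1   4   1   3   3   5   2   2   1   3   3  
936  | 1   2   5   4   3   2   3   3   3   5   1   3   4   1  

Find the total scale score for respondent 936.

32

Respondent 936 raw: 1, 2, 5, 4, 3, 2, 3, 3, 3, 5, 1, 3, 4, 1.
Reverse-coded (reversed = (1+5) − raw = 6 − raw):
  item 1: 1
  item 2: 6 − 2 = 4
  item 3: 6 − 5 = 1
  item 4: 4
  item 5: 6 − 3 = 3
  item 6: 2
  item 7: 3
  item 8: 3
  item 9: 3
  item 10: 6 − 5 = 1
  item 11: 1
  item 12: 6 − 3 = 3
  item 13: 6 − 4 = 2
  item 14: 1
Sum = 1 + 4 + 1 + 4 + 3 + 2 + 3 + 3 + 3 + 1 + 1 + 3 + 2 + 1 = 32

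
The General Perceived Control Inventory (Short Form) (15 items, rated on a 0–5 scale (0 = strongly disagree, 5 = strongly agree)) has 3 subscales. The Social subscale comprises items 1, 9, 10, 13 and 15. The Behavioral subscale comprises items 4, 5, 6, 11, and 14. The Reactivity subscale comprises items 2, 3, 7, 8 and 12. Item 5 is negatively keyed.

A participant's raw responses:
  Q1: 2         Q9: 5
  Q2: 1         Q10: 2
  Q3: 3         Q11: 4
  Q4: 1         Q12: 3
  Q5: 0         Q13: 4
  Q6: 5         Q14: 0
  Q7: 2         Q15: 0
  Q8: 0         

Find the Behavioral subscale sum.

Behavioral items: 4, 5, 6, 11, 14.
Of these, item 5 is negatively keyed; reversed = (0+5) − raw = 5 − raw.
  item 4: 1
  item 5: 5 − 0 = 5
  item 6: 5
  item 11: 4
  item 14: 0
Sum = 1 + 5 + 5 + 4 + 0 = 15

15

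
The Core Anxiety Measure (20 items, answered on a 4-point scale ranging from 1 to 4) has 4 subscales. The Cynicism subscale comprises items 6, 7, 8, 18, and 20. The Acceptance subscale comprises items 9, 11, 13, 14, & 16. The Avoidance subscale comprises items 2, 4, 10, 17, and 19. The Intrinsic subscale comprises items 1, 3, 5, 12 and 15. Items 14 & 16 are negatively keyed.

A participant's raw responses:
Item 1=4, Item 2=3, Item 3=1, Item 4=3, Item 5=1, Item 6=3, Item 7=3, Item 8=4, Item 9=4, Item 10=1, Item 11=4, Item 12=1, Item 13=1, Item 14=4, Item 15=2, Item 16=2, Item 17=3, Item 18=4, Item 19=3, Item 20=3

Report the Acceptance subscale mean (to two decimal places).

Acceptance items: 9, 11, 13, 14, 16.
Of these, items 14 and 16 are negatively keyed; reversed = (1+4) − raw = 5 − raw.
  item 9: 4
  item 11: 4
  item 13: 1
  item 14: 5 − 4 = 1
  item 16: 5 − 2 = 3
Sum = 4 + 4 + 1 + 1 + 3 = 13
Mean = 13 / 5 = 2.60

2.60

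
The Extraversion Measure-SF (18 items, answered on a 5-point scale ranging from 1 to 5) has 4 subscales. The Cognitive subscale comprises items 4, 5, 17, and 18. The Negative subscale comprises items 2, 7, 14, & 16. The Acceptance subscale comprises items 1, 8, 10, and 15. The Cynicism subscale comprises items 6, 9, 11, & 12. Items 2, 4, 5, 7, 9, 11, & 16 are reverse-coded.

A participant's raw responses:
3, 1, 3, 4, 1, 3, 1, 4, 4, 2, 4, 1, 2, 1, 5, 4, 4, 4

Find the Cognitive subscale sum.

15

Cognitive items: 4, 5, 17, 18.
Of these, items 4 & 5 are reverse-coded; reverse-coded value = 6 − response.
  item 4: 6 − 4 = 2
  item 5: 6 − 1 = 5
  item 17: 4
  item 18: 4
Sum = 2 + 5 + 4 + 4 = 15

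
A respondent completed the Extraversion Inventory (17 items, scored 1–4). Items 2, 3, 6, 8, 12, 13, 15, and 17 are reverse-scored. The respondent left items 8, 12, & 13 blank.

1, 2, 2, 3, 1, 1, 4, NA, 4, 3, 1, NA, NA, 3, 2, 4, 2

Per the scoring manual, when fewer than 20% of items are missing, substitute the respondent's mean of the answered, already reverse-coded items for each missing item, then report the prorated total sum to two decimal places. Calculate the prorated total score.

48.57

Reverse-coded (reverse-coded value = 5 − response):
  item 2: 5 − 2 = 3
  item 3: 5 − 2 = 3
  item 6: 5 − 1 = 4
  item 15: 5 − 2 = 3
  item 17: 5 − 2 = 3
Completed scored items (14 of 17): 1, 3, 3, 3, 1, 4, 4, 4, 3, 1, 3, 3, 4, 3; sum = 40.
Person mean = 40 / 14 ≈ 2.8571
Prorated total = (40 / 14) × 17 = 48.57 (to 2 dp)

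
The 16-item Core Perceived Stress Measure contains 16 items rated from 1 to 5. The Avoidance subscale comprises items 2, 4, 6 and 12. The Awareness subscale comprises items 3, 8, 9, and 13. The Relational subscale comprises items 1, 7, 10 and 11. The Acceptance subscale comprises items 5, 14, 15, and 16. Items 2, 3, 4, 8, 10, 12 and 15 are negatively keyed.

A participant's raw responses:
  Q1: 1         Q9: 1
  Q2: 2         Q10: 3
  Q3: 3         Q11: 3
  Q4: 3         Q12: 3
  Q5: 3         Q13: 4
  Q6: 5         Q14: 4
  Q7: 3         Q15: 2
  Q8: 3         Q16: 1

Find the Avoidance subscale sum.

Avoidance items: 2, 4, 6, 12.
Of these, items 2, 4, and 12 are negatively keyed; reversed = (1+5) − raw = 6 − raw.
  item 2: 6 − 2 = 4
  item 4: 6 − 3 = 3
  item 6: 5
  item 12: 6 − 3 = 3
Sum = 4 + 3 + 5 + 3 = 15

15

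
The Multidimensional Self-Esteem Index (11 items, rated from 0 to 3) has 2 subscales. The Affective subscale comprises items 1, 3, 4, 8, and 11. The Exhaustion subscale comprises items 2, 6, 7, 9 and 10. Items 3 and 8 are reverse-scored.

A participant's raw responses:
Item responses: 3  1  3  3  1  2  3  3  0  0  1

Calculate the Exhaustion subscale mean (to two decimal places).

1.20

Exhaustion items: 2, 6, 7, 9, 10.
  item 2: 1
  item 6: 2
  item 7: 3
  item 9: 0
  item 10: 0
Sum = 1 + 2 + 3 + 0 + 0 = 6
Mean = 6 / 5 = 1.20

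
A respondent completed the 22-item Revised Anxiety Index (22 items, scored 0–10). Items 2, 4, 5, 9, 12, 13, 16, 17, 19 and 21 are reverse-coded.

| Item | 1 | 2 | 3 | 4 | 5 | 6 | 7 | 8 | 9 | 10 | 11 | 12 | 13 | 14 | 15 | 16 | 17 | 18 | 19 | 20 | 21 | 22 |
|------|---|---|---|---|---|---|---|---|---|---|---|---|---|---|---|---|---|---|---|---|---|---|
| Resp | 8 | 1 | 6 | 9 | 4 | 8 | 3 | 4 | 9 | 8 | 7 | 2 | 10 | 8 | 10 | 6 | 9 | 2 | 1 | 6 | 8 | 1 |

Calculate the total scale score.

112

Reverse-coded items use 10 − raw:
  item 2: 10 − 1 = 9
  item 4: 10 − 9 = 1
  item 5: 10 − 4 = 6
  item 9: 10 − 9 = 1
  item 12: 10 − 2 = 8
  item 13: 10 − 10 = 0
  item 16: 10 − 6 = 4
  item 17: 10 − 9 = 1
  item 19: 10 − 1 = 9
  item 21: 10 − 8 = 2
Scored items: 8, 9, 6, 1, 6, 8, 3, 4, 1, 8, 7, 8, 0, 8, 10, 4, 1, 2, 9, 6, 2, 1
Total = 8 + 9 + 6 + 1 + 6 + 8 + 3 + 4 + 1 + 8 + 7 + 8 + 0 + 8 + 10 + 4 + 1 + 2 + 9 + 6 + 2 + 1 = 112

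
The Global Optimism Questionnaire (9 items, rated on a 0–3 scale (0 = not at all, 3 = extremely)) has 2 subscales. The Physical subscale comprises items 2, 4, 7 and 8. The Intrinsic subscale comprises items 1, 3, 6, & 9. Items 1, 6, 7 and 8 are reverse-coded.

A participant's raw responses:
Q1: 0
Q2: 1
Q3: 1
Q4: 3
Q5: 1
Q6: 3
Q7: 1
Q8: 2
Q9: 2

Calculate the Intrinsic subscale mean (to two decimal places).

Intrinsic items: 1, 3, 6, 9.
Of these, items 1 and 6 are reverse-coded; on a 0–3 scale, reversed = 3 − raw.
  item 1: 3 − 0 = 3
  item 3: 1
  item 6: 3 − 3 = 0
  item 9: 2
Sum = 3 + 1 + 0 + 2 = 6
Mean = 6 / 4 = 1.50

1.50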